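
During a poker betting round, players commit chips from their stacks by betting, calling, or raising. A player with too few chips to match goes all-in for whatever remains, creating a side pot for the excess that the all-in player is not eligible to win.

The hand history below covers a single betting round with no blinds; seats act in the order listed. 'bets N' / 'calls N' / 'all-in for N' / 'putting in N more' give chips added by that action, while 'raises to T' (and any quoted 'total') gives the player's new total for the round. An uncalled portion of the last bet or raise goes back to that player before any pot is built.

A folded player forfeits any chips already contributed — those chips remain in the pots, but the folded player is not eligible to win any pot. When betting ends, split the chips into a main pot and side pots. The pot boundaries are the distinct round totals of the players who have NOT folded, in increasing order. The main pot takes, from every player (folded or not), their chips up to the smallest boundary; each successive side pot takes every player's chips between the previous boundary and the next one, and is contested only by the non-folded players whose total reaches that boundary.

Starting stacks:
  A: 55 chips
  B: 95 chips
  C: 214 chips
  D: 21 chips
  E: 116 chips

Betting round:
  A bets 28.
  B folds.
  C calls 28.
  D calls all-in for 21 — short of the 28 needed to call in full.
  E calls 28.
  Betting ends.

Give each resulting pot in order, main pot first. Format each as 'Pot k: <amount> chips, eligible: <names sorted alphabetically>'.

Contributions: A=28, C=28, D=21, E=28
Folded: B
Pot levels (distinct totals of non-folded players): 21, 28
Layer 1-21: 21 each from A, C, D, E = 21*4 = 84 chips; eligible A, C, D, E
Layer 22-28: 7 each from A, C, E = 7*3 = 21 chips; eligible A, C, E

Pot 1: 84 chips, eligible: A, C, D, E
Pot 2: 21 chips, eligible: A, C, E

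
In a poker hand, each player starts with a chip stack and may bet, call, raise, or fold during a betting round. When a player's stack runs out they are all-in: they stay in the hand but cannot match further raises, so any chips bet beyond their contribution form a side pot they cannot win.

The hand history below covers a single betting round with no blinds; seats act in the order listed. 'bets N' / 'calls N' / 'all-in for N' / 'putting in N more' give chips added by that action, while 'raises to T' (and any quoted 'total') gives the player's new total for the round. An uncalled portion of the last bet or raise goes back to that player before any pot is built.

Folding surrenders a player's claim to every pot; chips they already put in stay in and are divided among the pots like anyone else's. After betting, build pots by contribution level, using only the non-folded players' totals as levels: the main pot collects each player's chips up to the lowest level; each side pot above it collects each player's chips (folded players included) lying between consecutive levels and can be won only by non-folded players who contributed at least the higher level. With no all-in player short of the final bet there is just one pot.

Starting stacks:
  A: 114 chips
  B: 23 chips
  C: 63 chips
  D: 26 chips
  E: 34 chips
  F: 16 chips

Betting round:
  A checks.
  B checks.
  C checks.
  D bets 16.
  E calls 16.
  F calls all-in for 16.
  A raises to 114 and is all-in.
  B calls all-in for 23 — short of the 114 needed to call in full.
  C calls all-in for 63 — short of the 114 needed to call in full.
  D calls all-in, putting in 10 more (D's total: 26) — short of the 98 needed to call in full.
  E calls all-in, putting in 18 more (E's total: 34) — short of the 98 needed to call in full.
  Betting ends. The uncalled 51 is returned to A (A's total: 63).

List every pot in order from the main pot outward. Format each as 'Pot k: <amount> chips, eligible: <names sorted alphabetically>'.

Contributions (after 51 returned to A): A=63, B=23, C=63, D=26, E=34, F=16
Pot levels (distinct totals of non-folded players): 16, 23, 26, 34, 63
Layer 1-16: 16 each from A, B, C, D, E, F = 16*6 = 96 chips; eligible A, B, C, D, E, F
Layer 17-23: 7 each from A, B, C, D, E = 7*5 = 35 chips; eligible A, B, C, D, E
Layer 24-26: 3 each from A, C, D, E = 3*4 = 12 chips; eligible A, C, D, E
Layer 27-34: 8 each from A, C, E = 8*3 = 24 chips; eligible A, C, E
Layer 35-63: 29 each from A, C = 29*2 = 58 chips; eligible A, C

Pot 1: 96 chips, eligible: A, B, C, D, E, F
Pot 2: 35 chips, eligible: A, B, C, D, E
Pot 3: 12 chips, eligible: A, C, D, E
Pot 4: 24 chips, eligible: A, C, E
Pot 5: 58 chips, eligible: A, C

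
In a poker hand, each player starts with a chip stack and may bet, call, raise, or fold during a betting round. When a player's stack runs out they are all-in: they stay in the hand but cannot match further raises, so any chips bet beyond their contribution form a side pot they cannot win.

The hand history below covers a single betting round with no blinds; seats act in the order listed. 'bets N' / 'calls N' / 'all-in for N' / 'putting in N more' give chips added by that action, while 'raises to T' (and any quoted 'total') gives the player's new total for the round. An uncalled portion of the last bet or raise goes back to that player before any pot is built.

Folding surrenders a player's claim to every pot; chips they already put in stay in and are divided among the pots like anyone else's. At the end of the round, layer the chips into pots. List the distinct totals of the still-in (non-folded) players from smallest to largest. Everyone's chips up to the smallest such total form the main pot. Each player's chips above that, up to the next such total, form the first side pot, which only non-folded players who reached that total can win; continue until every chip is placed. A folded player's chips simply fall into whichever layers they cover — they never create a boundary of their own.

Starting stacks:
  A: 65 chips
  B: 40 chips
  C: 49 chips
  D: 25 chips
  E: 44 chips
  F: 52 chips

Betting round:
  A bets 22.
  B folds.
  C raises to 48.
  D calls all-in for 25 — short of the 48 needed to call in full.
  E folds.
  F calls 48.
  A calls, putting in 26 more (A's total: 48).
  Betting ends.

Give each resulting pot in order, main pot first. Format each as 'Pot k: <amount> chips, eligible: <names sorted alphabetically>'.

Contributions: A=48, C=48, D=25, F=48
Folded: B, E
Pot levels (distinct totals of non-folded players): 25, 48
Layer 1-25: 25 each from A, C, D, F = 25*4 = 100 chips; eligible A, C, D, F
Layer 26-48: 23 each from A, C, F = 23*3 = 69 chips; eligible A, C, F

Pot 1: 100 chips, eligible: A, C, D, F
Pot 2: 69 chips, eligible: A, C, F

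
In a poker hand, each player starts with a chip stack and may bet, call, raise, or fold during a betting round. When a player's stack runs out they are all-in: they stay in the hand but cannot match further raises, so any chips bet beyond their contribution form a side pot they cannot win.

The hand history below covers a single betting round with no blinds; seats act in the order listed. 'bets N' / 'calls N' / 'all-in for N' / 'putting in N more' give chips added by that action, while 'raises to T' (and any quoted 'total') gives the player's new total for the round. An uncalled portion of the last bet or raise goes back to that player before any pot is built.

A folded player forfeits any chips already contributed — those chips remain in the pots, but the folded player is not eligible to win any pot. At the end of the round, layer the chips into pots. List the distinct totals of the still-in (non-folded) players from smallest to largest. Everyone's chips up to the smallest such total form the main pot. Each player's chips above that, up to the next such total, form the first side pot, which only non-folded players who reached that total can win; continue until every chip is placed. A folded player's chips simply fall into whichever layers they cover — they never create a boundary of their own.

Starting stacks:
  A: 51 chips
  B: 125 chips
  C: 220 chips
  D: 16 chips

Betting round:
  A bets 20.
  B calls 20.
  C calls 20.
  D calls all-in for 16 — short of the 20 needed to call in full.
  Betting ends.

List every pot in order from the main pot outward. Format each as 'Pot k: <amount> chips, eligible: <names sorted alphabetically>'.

Pot 1: 64 chips, eligible: A, B, C, D
Pot 2: 12 chips, eligible: A, B, C

Derivation:
Contributions: A=20, B=20, C=20, D=16
Pot levels (distinct totals of non-folded players): 16, 20
Layer 1-16: 16 each from A, B, C, D = 16*4 = 64 chips; eligible A, B, C, D
Layer 17-20: 4 each from A, B, C = 4*3 = 12 chips; eligible A, B, C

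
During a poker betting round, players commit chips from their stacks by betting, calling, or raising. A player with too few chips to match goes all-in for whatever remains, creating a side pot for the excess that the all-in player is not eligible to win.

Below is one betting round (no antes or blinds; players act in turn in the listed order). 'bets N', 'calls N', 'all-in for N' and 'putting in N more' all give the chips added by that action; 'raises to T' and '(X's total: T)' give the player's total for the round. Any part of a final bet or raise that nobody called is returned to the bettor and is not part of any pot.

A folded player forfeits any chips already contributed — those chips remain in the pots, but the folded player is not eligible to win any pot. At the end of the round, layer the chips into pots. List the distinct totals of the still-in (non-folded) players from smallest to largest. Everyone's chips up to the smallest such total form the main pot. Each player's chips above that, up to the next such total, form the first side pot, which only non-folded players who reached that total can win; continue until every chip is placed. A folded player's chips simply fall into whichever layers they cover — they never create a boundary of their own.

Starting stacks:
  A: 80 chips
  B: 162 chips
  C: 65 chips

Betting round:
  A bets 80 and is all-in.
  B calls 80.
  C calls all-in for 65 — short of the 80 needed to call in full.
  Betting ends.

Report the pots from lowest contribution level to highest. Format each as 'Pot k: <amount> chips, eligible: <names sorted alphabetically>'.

Contributions: A=80, B=80, C=65
Pot levels (distinct totals of non-folded players): 65, 80
Layer 1-65: 65 each from A, B, C = 65*3 = 195 chips; eligible A, B, C
Layer 66-80: 15 each from A, B = 15*2 = 30 chips; eligible A, B

Pot 1: 195 chips, eligible: A, B, C
Pot 2: 30 chips, eligible: A, B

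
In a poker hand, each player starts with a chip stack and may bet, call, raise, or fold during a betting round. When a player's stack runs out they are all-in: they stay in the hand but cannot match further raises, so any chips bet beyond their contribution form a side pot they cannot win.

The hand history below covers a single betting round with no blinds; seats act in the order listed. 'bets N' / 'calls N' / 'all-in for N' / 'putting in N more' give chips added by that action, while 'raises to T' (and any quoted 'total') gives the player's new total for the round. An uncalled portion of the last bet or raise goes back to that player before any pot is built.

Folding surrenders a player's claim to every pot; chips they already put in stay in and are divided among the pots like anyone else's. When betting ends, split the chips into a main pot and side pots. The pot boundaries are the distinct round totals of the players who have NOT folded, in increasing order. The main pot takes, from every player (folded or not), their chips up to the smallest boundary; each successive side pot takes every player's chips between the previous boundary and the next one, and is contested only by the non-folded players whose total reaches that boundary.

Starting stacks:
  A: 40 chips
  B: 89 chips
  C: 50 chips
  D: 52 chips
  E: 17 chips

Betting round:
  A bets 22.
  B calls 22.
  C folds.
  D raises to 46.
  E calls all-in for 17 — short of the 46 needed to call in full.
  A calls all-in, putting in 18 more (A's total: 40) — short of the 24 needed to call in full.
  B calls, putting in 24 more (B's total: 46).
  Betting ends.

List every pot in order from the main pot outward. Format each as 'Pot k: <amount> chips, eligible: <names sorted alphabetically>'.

Pot 1: 68 chips, eligible: A, B, D, E
Pot 2: 69 chips, eligible: A, B, D
Pot 3: 12 chips, eligible: B, D

Derivation:
Contributions: A=40, B=46, D=46, E=17
Folded: C
Pot levels (distinct totals of non-folded players): 17, 40, 46
Layer 1-17: 17 each from A, B, D, E = 17*4 = 68 chips; eligible A, B, D, E
Layer 18-40: 23 each from A, B, D = 23*3 = 69 chips; eligible A, B, D
Layer 41-46: 6 each from B, D = 6*2 = 12 chips; eligible B, D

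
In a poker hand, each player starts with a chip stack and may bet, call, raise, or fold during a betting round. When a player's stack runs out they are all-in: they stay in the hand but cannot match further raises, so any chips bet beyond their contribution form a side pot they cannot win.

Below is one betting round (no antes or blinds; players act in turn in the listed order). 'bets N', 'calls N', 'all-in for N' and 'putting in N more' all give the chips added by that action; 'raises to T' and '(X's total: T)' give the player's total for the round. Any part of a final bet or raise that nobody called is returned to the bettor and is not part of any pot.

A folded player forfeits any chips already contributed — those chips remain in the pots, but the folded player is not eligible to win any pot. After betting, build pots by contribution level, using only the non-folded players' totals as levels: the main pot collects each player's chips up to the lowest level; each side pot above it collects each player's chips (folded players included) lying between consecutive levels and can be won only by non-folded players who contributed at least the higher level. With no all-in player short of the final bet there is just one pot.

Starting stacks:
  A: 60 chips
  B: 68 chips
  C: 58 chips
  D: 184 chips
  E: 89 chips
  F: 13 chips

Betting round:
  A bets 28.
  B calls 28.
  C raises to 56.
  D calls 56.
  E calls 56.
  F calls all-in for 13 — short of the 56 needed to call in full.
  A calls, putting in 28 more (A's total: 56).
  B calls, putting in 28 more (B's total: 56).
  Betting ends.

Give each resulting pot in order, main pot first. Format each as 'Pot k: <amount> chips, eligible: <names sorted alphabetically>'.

Pot 1: 78 chips, eligible: A, B, C, D, E, F
Pot 2: 215 chips, eligible: A, B, C, D, E

Derivation:
Contributions: A=56, B=56, C=56, D=56, E=56, F=13
Pot levels (distinct totals of non-folded players): 13, 56
Layer 1-13: 13 each from A, B, C, D, E, F = 13*6 = 78 chips; eligible A, B, C, D, E, F
Layer 14-56: 43 each from A, B, C, D, E = 43*5 = 215 chips; eligible A, B, C, D, E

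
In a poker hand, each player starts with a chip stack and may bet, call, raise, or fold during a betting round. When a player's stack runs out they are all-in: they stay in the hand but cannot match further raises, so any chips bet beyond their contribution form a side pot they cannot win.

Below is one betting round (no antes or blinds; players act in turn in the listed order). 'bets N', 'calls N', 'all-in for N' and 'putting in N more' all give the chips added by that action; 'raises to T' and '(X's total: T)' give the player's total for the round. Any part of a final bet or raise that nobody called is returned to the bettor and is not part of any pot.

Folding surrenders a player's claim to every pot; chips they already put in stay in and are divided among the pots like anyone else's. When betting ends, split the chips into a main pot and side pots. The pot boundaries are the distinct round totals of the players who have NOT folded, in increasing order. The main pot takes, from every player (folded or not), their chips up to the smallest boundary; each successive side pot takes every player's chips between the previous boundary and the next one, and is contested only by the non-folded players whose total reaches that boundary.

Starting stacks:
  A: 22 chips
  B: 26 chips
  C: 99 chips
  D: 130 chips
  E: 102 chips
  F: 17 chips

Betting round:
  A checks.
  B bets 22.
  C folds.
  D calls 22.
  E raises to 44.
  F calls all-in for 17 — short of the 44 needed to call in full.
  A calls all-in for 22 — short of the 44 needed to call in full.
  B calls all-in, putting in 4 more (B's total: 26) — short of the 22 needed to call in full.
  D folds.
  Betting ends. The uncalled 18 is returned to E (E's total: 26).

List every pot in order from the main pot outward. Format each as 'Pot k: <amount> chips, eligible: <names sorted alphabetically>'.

Pot 1: 85 chips, eligible: A, B, E, F
Pot 2: 20 chips, eligible: A, B, E
Pot 3: 8 chips, eligible: B, E

Derivation:
Contributions (after 18 returned to E): A=22, B=26, D=22, E=26, F=17
Folded: C, D
Pot levels (distinct totals of non-folded players): 17, 22, 26
Layer 1-17: 17 each from A, B, D, E, F = 17*5 = 85 chips; eligible A, B, E, F
Layer 18-22: 5 each from A, B, D, E = 5*4 = 20 chips; eligible A, B, E
Layer 23-26: 4 each from B, E = 4*2 = 8 chips; eligible B, E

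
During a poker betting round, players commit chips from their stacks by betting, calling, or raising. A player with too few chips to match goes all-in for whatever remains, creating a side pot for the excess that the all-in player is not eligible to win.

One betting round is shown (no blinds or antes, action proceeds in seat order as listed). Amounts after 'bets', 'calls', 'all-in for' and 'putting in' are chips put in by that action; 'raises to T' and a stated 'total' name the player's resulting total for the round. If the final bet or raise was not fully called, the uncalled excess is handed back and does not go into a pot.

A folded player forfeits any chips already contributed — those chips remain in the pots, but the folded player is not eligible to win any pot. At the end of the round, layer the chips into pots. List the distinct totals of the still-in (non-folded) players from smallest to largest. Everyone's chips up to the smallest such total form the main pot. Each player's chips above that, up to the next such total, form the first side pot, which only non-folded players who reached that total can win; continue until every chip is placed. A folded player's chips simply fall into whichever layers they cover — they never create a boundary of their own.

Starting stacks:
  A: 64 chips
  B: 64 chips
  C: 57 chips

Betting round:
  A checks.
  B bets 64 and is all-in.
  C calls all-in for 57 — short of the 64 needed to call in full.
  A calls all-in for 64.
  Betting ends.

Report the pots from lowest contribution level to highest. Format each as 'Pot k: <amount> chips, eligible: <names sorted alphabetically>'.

Pot 1: 171 chips, eligible: A, B, C
Pot 2: 14 chips, eligible: A, B

Derivation:
Contributions: A=64, B=64, C=57
Pot levels (distinct totals of non-folded players): 57, 64
Layer 1-57: 57 each from A, B, C = 57*3 = 171 chips; eligible A, B, C
Layer 58-64: 7 each from A, B = 7*2 = 14 chips; eligible A, B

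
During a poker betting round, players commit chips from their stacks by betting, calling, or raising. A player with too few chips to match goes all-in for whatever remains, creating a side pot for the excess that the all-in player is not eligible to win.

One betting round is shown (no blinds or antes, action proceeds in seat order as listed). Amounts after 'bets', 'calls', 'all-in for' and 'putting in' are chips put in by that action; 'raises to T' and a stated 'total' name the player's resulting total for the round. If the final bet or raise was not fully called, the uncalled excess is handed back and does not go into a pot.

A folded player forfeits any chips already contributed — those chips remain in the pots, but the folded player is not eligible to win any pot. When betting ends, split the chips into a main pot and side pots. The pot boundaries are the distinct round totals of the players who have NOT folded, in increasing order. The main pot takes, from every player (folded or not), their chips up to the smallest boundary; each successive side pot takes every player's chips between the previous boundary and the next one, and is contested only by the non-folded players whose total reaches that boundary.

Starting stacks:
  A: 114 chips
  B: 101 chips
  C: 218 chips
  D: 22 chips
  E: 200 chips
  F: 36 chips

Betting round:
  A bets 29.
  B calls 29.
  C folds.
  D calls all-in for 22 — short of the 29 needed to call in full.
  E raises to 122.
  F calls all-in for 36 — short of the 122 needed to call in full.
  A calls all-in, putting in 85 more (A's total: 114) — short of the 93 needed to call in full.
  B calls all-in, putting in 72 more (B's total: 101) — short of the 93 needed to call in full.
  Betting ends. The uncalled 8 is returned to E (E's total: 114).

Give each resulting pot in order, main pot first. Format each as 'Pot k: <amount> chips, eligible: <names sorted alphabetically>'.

Pot 1: 110 chips, eligible: A, B, D, E, F
Pot 2: 56 chips, eligible: A, B, E, F
Pot 3: 195 chips, eligible: A, B, E
Pot 4: 26 chips, eligible: A, E

Derivation:
Contributions (after 8 returned to E): A=114, B=101, D=22, E=114, F=36
Folded: C
Pot levels (distinct totals of non-folded players): 22, 36, 101, 114
Layer 1-22: 22 each from A, B, D, E, F = 22*5 = 110 chips; eligible A, B, D, E, F
Layer 23-36: 14 each from A, B, E, F = 14*4 = 56 chips; eligible A, B, E, F
Layer 37-101: 65 each from A, B, E = 65*3 = 195 chips; eligible A, B, E
Layer 102-114: 13 each from A, E = 13*2 = 26 chips; eligible A, E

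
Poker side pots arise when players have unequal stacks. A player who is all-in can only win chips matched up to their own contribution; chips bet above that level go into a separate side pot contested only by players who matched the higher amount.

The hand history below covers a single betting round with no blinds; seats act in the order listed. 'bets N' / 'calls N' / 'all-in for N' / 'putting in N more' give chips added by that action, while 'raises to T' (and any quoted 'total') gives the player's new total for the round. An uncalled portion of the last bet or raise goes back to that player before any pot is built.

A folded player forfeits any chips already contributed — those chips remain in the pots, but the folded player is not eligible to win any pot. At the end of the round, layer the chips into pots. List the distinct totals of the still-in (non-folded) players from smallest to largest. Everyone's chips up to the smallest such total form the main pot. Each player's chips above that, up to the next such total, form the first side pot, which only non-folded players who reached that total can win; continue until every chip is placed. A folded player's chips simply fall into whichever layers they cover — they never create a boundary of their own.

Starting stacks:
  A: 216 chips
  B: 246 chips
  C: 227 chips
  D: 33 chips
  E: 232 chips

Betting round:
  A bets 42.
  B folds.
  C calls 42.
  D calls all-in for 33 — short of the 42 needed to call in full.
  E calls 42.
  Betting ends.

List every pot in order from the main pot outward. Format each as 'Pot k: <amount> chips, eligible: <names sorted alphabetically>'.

Pot 1: 132 chips, eligible: A, C, D, E
Pot 2: 27 chips, eligible: A, C, E

Derivation:
Contributions: A=42, C=42, D=33, E=42
Folded: B
Pot levels (distinct totals of non-folded players): 33, 42
Layer 1-33: 33 each from A, C, D, E = 33*4 = 132 chips; eligible A, C, D, E
Layer 34-42: 9 each from A, C, E = 9*3 = 27 chips; eligible A, C, E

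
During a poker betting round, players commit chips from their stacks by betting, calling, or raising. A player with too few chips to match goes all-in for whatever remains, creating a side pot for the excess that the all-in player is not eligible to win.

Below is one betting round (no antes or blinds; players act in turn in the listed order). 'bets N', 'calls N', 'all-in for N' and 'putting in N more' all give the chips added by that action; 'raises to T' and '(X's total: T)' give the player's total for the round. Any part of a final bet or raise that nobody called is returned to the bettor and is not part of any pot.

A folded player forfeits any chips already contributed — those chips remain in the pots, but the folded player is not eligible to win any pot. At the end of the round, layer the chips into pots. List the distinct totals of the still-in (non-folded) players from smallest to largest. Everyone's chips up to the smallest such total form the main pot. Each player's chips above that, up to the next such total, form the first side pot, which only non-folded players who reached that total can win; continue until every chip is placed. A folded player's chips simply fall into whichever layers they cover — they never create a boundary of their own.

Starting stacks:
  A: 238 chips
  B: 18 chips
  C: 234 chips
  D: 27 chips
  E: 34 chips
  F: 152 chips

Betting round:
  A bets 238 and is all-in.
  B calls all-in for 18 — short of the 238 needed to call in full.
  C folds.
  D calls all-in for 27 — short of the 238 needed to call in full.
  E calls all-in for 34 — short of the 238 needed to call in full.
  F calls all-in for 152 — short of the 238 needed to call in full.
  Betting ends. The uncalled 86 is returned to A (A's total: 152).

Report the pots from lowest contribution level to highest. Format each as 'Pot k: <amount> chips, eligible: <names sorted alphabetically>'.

Pot 1: 90 chips, eligible: A, B, D, E, F
Pot 2: 36 chips, eligible: A, D, E, F
Pot 3: 21 chips, eligible: A, E, F
Pot 4: 236 chips, eligible: A, F

Derivation:
Contributions (after 86 returned to A): A=152, B=18, D=27, E=34, F=152
Folded: C
Pot levels (distinct totals of non-folded players): 18, 27, 34, 152
Layer 1-18: 18 each from A, B, D, E, F = 18*5 = 90 chips; eligible A, B, D, E, F
Layer 19-27: 9 each from A, D, E, F = 9*4 = 36 chips; eligible A, D, E, F
Layer 28-34: 7 each from A, E, F = 7*3 = 21 chips; eligible A, E, F
Layer 35-152: 118 each from A, F = 118*2 = 236 chips; eligible A, F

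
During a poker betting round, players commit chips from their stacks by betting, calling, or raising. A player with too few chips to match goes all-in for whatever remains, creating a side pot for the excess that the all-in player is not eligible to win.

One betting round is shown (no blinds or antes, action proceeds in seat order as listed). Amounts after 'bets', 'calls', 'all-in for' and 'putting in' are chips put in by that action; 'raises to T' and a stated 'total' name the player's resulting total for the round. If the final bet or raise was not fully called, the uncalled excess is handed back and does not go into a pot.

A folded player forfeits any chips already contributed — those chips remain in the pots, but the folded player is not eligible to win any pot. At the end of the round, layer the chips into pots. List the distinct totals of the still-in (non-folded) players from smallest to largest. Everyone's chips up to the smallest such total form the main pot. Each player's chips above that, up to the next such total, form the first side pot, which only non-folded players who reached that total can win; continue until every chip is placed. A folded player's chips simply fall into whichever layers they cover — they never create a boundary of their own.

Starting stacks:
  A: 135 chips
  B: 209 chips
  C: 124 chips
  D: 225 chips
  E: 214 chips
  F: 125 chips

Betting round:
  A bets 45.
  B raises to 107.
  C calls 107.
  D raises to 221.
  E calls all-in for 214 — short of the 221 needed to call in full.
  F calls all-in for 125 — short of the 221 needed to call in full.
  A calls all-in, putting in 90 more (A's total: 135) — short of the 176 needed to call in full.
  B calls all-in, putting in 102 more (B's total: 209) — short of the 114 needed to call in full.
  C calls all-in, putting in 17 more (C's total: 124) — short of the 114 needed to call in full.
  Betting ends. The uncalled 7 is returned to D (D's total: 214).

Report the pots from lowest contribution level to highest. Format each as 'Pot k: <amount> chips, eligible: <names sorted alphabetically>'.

Pot 1: 744 chips, eligible: A, B, C, D, E, F
Pot 2: 5 chips, eligible: A, B, D, E, F
Pot 3: 40 chips, eligible: A, B, D, E
Pot 4: 222 chips, eligible: B, D, E
Pot 5: 10 chips, eligible: D, E

Derivation:
Contributions (after 7 returned to D): A=135, B=209, C=124, D=214, E=214, F=125
Pot levels (distinct totals of non-folded players): 124, 125, 135, 209, 214
Layer 1-124: 124 each from A, B, C, D, E, F = 124*6 = 744 chips; eligible A, B, C, D, E, F
Layer 125-125: 1 each from A, B, D, E, F = 1*5 = 5 chips; eligible A, B, D, E, F
Layer 126-135: 10 each from A, B, D, E = 10*4 = 40 chips; eligible A, B, D, E
Layer 136-209: 74 each from B, D, E = 74*3 = 222 chips; eligible B, D, E
Layer 210-214: 5 each from D, E = 5*2 = 10 chips; eligible D, E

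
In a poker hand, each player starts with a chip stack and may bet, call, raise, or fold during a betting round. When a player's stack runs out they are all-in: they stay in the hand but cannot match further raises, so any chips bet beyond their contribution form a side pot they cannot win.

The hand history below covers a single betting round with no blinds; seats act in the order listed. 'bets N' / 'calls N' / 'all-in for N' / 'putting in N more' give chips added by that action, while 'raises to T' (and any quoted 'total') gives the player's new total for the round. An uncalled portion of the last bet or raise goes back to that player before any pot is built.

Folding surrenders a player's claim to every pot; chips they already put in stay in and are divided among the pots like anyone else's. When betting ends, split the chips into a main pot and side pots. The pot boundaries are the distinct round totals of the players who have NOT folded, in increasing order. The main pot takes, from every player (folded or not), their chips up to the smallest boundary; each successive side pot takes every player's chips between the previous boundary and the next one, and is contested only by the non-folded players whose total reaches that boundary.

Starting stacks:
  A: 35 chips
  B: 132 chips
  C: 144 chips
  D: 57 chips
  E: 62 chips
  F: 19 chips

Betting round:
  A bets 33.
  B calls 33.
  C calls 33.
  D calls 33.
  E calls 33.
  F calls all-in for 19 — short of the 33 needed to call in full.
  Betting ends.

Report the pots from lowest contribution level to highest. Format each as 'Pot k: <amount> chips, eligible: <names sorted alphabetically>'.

Contributions: A=33, B=33, C=33, D=33, E=33, F=19
Pot levels (distinct totals of non-folded players): 19, 33
Layer 1-19: 19 each from A, B, C, D, E, F = 19*6 = 114 chips; eligible A, B, C, D, E, F
Layer 20-33: 14 each from A, B, C, D, E = 14*5 = 70 chips; eligible A, B, C, D, E

Pot 1: 114 chips, eligible: A, B, C, D, E, F
Pot 2: 70 chips, eligible: A, B, C, D, E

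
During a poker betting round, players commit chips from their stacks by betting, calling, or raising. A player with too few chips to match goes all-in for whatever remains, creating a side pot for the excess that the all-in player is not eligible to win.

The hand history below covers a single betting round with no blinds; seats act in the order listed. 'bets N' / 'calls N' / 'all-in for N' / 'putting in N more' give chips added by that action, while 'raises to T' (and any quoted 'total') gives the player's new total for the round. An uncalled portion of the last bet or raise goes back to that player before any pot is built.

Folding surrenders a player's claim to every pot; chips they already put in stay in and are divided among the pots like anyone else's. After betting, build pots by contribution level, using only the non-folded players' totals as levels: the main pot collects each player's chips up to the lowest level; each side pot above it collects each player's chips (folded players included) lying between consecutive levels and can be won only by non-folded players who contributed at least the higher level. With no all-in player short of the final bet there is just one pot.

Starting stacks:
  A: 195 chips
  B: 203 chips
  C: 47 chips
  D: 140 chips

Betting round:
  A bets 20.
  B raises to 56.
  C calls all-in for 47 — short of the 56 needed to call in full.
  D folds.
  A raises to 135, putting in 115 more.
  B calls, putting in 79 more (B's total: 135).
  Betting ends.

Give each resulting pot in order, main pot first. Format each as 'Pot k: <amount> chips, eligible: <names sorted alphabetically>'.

Contributions: A=135, B=135, C=47
Folded: D
Pot levels (distinct totals of non-folded players): 47, 135
Layer 1-47: 47 each from A, B, C = 47*3 = 141 chips; eligible A, B, C
Layer 48-135: 88 each from A, B = 88*2 = 176 chips; eligible A, B

Pot 1: 141 chips, eligible: A, B, C
Pot 2: 176 chips, eligible: A, B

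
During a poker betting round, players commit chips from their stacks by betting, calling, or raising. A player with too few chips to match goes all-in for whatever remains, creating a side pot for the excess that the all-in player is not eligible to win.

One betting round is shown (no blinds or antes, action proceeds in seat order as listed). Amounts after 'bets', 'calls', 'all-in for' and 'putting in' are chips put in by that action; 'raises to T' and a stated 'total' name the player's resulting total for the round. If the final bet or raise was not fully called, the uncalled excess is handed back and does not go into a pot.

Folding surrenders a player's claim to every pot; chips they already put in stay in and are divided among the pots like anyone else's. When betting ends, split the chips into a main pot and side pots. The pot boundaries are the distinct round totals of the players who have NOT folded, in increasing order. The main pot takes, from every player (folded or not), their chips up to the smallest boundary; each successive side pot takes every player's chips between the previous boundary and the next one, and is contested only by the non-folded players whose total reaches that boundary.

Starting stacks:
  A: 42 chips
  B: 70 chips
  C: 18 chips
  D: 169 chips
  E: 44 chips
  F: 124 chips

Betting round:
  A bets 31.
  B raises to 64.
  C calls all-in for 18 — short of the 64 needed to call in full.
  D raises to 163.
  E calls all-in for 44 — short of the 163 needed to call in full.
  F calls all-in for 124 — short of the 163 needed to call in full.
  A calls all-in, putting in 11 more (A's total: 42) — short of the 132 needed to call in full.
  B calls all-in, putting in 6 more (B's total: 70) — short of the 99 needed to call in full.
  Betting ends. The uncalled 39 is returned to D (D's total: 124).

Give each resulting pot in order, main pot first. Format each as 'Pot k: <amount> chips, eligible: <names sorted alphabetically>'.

Contributions (after 39 returned to D): A=42, B=70, C=18, D=124, E=44, F=124
Pot levels (distinct totals of non-folded players): 18, 42, 44, 70, 124
Layer 1-18: 18 each from A, B, C, D, E, F = 18*6 = 108 chips; eligible A, B, C, D, E, F
Layer 19-42: 24 each from A, B, D, E, F = 24*5 = 120 chips; eligible A, B, D, E, F
Layer 43-44: 2 each from B, D, E, F = 2*4 = 8 chips; eligible B, D, E, F
Layer 45-70: 26 each from B, D, F = 26*3 = 78 chips; eligible B, D, F
Layer 71-124: 54 each from D, F = 54*2 = 108 chips; eligible D, F

Pot 1: 108 chips, eligible: A, B, C, D, E, F
Pot 2: 120 chips, eligible: A, B, D, E, F
Pot 3: 8 chips, eligible: B, D, E, F
Pot 4: 78 chips, eligible: B, D, F
Pot 5: 108 chips, eligible: D, F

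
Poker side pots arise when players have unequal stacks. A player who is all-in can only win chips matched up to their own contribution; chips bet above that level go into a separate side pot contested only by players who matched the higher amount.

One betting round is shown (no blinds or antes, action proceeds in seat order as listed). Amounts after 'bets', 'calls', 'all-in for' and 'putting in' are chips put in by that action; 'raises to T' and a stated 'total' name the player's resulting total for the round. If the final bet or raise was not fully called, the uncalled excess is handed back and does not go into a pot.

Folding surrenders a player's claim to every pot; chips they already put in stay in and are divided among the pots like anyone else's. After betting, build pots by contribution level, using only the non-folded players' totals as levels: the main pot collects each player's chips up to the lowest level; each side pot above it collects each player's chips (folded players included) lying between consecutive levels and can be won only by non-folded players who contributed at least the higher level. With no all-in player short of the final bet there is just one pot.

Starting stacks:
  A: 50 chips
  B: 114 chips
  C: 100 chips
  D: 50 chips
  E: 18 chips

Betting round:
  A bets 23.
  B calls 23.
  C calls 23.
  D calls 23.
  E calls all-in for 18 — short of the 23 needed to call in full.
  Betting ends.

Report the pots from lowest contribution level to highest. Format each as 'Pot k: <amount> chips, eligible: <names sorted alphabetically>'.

Contributions: A=23, B=23, C=23, D=23, E=18
Pot levels (distinct totals of non-folded players): 18, 23
Layer 1-18: 18 each from A, B, C, D, E = 18*5 = 90 chips; eligible A, B, C, D, E
Layer 19-23: 5 each from A, B, C, D = 5*4 = 20 chips; eligible A, B, C, D

Pot 1: 90 chips, eligible: A, B, C, D, E
Pot 2: 20 chips, eligible: A, B, C, D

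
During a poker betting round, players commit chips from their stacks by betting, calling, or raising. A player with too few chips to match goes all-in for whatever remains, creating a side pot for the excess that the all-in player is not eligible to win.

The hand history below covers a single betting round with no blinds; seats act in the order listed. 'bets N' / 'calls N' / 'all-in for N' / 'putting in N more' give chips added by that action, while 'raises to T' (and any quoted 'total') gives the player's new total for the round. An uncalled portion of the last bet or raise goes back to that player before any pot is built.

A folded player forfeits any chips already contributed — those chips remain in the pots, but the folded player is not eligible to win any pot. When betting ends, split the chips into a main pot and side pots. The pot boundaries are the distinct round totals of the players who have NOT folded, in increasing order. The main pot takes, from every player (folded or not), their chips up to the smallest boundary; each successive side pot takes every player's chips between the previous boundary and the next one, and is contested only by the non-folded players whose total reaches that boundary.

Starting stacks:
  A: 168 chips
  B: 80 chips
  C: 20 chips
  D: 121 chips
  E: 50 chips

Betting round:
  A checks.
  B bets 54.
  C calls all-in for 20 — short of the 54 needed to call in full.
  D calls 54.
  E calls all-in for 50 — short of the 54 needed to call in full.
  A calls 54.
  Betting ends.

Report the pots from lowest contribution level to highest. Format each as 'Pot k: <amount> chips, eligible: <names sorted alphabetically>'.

Pot 1: 100 chips, eligible: A, B, C, D, E
Pot 2: 120 chips, eligible: A, B, D, E
Pot 3: 12 chips, eligible: A, B, D

Derivation:
Contributions: A=54, B=54, C=20, D=54, E=50
Pot levels (distinct totals of non-folded players): 20, 50, 54
Layer 1-20: 20 each from A, B, C, D, E = 20*5 = 100 chips; eligible A, B, C, D, E
Layer 21-50: 30 each from A, B, D, E = 30*4 = 120 chips; eligible A, B, D, E
Layer 51-54: 4 each from A, B, D = 4*3 = 12 chips; eligible A, B, D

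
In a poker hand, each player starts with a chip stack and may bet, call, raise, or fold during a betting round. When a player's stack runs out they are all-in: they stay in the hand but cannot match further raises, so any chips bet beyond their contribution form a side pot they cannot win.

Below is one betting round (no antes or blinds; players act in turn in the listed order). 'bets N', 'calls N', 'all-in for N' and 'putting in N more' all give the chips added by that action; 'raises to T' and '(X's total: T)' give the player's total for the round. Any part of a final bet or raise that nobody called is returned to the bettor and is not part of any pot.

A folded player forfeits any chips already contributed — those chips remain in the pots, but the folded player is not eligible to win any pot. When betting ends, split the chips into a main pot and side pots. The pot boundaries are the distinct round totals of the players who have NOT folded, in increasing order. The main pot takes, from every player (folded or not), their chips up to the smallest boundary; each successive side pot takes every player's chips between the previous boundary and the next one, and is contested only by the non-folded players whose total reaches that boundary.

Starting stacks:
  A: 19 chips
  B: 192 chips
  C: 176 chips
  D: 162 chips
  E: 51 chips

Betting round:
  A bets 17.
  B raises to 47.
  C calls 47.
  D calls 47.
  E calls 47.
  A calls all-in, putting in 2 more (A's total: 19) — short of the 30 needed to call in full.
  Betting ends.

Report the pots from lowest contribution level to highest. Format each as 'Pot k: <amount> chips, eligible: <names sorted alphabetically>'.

Contributions: A=19, B=47, C=47, D=47, E=47
Pot levels (distinct totals of non-folded players): 19, 47
Layer 1-19: 19 each from A, B, C, D, E = 19*5 = 95 chips; eligible A, B, C, D, E
Layer 20-47: 28 each from B, C, D, E = 28*4 = 112 chips; eligible B, C, D, E

Pot 1: 95 chips, eligible: A, B, C, D, E
Pot 2: 112 chips, eligible: B, C, D, E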